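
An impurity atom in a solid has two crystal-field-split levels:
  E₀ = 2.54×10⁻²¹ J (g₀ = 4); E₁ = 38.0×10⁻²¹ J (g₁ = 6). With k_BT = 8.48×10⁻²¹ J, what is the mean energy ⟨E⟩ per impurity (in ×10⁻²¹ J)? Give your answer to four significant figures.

Eᵢ/kT = 0.299528, 4.48113.
Z = Σ gᵢe^(−Eᵢ/kT) = 4·e^(−0.299528) + 6·e^(−4.48113) = 2.96467 + 0.0679237 = 3.03259.
⟨E⟩ = Σ Eᵢ gᵢe^(−Eᵢ/kT) / Z = (2.54·2.96467 + 38.0·0.0679237) / 3.03259 = 3.334 ×10⁻²¹ J.

3.334 ×10⁻²¹ J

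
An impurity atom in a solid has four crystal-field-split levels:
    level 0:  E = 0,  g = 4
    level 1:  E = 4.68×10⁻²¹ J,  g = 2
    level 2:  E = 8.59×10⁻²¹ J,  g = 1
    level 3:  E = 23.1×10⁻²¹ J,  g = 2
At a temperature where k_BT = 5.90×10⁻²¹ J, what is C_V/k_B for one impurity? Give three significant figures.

Eᵢ/kT = 0, 0.79322, 1.4559, 3.9153.
Z = Σ gᵢe^(−Eᵢ/kT) = 4·e^(−0) + 2·e^(−0.79322) + 1·e^(−1.4559) + 2·e^(−3.9153) = 4.0000 + 0.90477 + 0.23319 + 0.039869 = 5.1778.
⟨E⟩ = 1.3825, ⟨E²⟩ = 11.259.
C_V/k_B = (⟨E²⟩ − ⟨E⟩²)/(kT)² = (11.259 − 1.9113)/34.810 = 0.269.

0.269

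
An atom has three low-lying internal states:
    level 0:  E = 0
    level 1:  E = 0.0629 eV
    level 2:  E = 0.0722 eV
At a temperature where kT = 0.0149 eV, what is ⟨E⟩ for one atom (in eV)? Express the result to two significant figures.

Eᵢ/kT = 0, 4.221, 4.846.
Z = Σ e^(−Eᵢ/kT) = e^(−0) + e^(−4.221) + e^(−4.846) = 1.000 + 0.01468 + 0.007860 = 1.023.
⟨E⟩ = Σ Eᵢ e^(−Eᵢ/kT) / Z = (0·1.000 + 0.0629·0.01468 + 0.0722·0.007860) / 1.023 = 0.0015 eV.

0.0015 eV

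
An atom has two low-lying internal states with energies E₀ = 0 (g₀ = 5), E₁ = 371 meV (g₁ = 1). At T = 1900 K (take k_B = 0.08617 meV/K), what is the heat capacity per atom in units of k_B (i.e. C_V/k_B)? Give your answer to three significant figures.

k_BT = 0.08617 × 1900 K = 163.72 meV.
Eᵢ/kT = 0, 2.2661.
Z = Σ gᵢe^(−Eᵢ/kT) = 5·e^(−0) + 1·e^(−2.2661) = 5.0000 + 0.10372 = 5.1037.
⟨E⟩ = 7.5397 meV, ⟨E²⟩ = 2797.2 meV².
C_V/k_B = (⟨E²⟩ − ⟨E⟩²)/(kT)² = (2797.2 − 56.847)/26804 = 0.102.

0.102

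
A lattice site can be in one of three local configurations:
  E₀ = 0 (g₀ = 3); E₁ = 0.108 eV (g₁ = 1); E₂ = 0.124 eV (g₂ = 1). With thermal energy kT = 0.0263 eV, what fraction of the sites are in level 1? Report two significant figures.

Eᵢ/kT = 0, 4.106, 4.715.
Z = Σ gᵢe^(−Eᵢ/kT) = 3·e^(−0) + 1·e^(−4.106) + 1·e^(−4.715) = 3.000 + 0.01647 + 0.008960 = 3.025.
P₁ = g₁ e^(−E₁/kT) / Z = 0.01647/3.025 = 0.0054.

0.0054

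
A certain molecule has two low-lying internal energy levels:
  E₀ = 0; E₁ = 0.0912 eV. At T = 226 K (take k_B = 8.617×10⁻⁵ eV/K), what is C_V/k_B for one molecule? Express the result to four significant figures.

0.1992

k_BT = 8.617×10⁻⁵ × 226 K = 0.0194744 eV.
Eᵢ/kT = 0, 4.68307.
Z = Σ e^(−Eᵢ/kT) = e^(−0) + e^(−4.68307) = 1.00000 + 0.00925057 = 1.00925.
⟨E⟩ = 0.000835920 eV, ⟨E²⟩ = 0.0000762359 eV².
C_V/k_B = (⟨E²⟩ − ⟨E⟩²)/(kT)² = (0.0000762359 − 0.000000698762)/0.000379252 = 0.1992.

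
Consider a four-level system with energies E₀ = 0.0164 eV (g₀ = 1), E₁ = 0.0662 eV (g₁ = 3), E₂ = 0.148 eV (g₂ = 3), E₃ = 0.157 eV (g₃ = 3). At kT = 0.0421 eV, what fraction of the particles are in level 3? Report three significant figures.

Eᵢ/kT = 0.38955, 1.5724, 3.5154, 3.7292.
Z = Σ gᵢe^(−Eᵢ/kT) = 1·e^(−0.38955) + 3·e^(−1.5724) + 3·e^(−3.5154) + 3·e^(−3.7292) = 0.67736 + 0.62264 + 0.089208 + 0.072036 = 1.4612.
P₃ = g₃ e^(−E₃/kT) / Z = 0.072036/1.4612 = 0.0493.

0.0493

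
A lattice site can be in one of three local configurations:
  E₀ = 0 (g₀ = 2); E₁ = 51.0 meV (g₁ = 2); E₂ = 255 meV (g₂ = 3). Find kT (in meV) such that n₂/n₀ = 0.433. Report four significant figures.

205.2 meV

n₂/n₀ = (g₂/g₀) exp[−(E₂−E₀)/kT] = 0.433.
⇒ (E₂−E₀)/kT = ln((3/2)/0.433) = ln(3.46420) = 1.24248.
kT = 255 meV / 1.24248 = 205.2 meV.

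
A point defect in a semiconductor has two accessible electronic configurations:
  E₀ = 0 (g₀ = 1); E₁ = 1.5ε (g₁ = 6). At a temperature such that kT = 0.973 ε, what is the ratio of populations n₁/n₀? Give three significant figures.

n₁/n₀ = (g₁/g₀) exp[−(E₁−E₀)/kT] = (6/1) × exp(−(1.5ε)/(0.973ε)) = (6/1) × exp(-1.5416) = 1.28.

1.28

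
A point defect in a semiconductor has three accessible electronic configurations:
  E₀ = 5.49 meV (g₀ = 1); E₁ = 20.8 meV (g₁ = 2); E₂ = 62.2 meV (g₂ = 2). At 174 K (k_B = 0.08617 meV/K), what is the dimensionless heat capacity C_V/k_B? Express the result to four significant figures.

0.5300

k_BT = 0.08617 × 174 K = 14.9936 meV.
Eᵢ/kT = 0.366156, 1.38726, 4.14844.
Z = Σ gᵢe^(−Eᵢ/kT) = 1·e^(−0.366156) + 2·e^(−1.38726) + 2·e^(−4.14844) = 0.693395 + 0.499517 + 0.0315781 = 1.22449.
⟨E⟩ = 13.1980 meV, ⟨E²⟩ = 293.331 meV².
C_V/k_B = (⟨E²⟩ − ⟨E⟩²)/(kT)² = (293.331 − 174.187)/224.808 = 0.5300.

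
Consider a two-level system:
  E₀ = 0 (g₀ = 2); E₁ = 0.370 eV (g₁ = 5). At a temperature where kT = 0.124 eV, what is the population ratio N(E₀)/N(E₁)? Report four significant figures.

n₀/n₁ = (g₀/g₁) exp[−(E₀−E₁)/kT] = (2/5) × exp(−(-0.370 eV)/(0.124 eV)) = (2/5) × exp(2.98387) = 7.906.

7.906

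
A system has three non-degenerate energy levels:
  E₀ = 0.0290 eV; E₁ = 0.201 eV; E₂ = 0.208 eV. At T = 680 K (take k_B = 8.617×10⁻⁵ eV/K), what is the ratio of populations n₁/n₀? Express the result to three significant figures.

0.0531

k_BT = 8.617×10⁻⁵ × 680 K = 0.058596 eV.
n₁/n₀ = exp[−(E₁−E₀)/kT] = exp(−(0.1720 eV)/(0.058596 eV)) = exp(-2.9354) = 0.0531.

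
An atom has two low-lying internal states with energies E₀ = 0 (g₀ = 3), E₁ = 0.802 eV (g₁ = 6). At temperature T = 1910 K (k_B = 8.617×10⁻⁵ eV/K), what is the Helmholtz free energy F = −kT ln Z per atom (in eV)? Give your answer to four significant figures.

-0.1833 eV

k_BT = 8.617×10⁻⁵ × 1910 K = 0.164585 eV.
Eᵢ/kT = 0, 4.87286.
Z = Σ gᵢe^(−Eᵢ/kT) = 3·e^(−0) + 6·e^(−4.87286) = 3.00000 + 0.0459087 = 3.04591.
F = −kT ln Z = −0.164585 × ln(3.04591) = −0.164585 × 1.11380 = -0.1833 eV.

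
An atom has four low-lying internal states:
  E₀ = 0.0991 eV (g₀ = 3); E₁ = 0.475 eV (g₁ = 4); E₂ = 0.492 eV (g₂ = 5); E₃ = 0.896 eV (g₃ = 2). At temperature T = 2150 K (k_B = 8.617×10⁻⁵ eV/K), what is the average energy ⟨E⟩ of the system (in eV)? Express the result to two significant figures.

k_BT = 8.617×10⁻⁵ × 2150 K = 0.1853 eV.
Eᵢ/kT = 0.5348, 2.563, 2.655, 4.835.
Z = Σ gᵢe^(−Eᵢ/kT) = 3·e^(−0.5348) + 4·e^(−2.563) + 5·e^(−2.655) + 2·e^(−4.835) = 1.757 + 0.3083 + 0.3515 + 0.01589 = 2.433.
⟨E⟩ = Σ Eᵢ gᵢe^(−Eᵢ/kT) / Z = (0.0991·1.757 + 0.475·0.3083 + 0.492·0.3515 + 0.896·0.01589) / 2.433 = 0.21 eV.

0.21 eV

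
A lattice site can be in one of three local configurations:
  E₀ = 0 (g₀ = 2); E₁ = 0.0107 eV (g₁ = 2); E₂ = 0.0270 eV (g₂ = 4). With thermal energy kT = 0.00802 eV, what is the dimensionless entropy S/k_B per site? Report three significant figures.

1.42

Eᵢ/kT = 0, 1.3342, 3.3666.
Z = Σ gᵢe^(−Eᵢ/kT) = 2·e^(−0) + 2·e^(−1.3342) + 4·e^(−3.3666) = 2.0000 + 0.52674 + 0.13803 = 2.6648.
⟨E⟩ = Σ EᵢPᵢ = 0.0035136 eV.
S/k_B = ln Z + ⟨E⟩/kT = ln(2.6648) + 0.0035136/0.00802 = 0.98013 + 0.43810 = 1.42.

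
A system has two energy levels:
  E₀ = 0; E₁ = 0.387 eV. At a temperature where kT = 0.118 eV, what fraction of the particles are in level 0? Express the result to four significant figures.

Eᵢ/kT = 0, 3.27966.
Z = Σ e^(−Eᵢ/kT) = e^(−0) + e^(−3.27966) = 1.00000 + 0.0376411 = 1.03764.
P₀ = e^(−E₀/kT) / Z = 1.00000/1.03764 = 0.9637.

0.9637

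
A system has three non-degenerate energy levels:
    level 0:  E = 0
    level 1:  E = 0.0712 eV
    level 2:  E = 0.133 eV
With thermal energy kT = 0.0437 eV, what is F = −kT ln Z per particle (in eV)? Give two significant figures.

Eᵢ/kT = 0, 1.629, 3.043.
Z = Σ e^(−Eᵢ/kT) = e^(−0) + e^(−1.629) + e^(−3.043) = 1.000 + 0.1961 + 0.04769 = 1.244.
F = −kT ln Z = −0.0437 × ln(1.244) = −0.0437 × 0.2183 = -0.0095 eV.

-0.0095 eV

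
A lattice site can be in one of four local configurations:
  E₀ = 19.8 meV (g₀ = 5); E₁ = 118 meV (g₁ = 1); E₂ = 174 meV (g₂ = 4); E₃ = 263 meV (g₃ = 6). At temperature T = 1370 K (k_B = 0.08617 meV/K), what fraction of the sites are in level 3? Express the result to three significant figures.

0.105

k_BT = 0.08617 × 1370 K = 118.05 meV.
Eᵢ/kT = 0.16773, 0.99958, 1.4740, 2.2279.
Z = Σ gᵢe^(−Eᵢ/kT) = 5·e^(−0.16773) + 1·e^(−0.99958) + 4·e^(−1.4740) + 6·e^(−2.2279) = 4.2279 + 0.36803 + 0.91603 + 0.64653 = 6.1585.
P₃ = g₃ e^(−E₃/kT) / Z = 0.64653/6.1585 = 0.105.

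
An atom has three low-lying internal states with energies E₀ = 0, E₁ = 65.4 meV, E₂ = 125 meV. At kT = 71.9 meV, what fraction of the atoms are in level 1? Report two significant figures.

0.26

Eᵢ/kT = 0, 0.9096, 1.739.
Z = Σ e^(−Eᵢ/kT) = e^(−0) + e^(−0.9096) + e^(−1.739) = 1.000 + 0.4027 + 0.1757 = 1.578.
P₁ = e^(−E₁/kT) / Z = 0.4027/1.578 = 0.26.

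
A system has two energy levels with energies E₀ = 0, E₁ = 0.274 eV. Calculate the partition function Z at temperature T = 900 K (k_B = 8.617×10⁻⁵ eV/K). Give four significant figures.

Z = 1.029

k_BT = 8.617×10⁻⁵ × 900 K = 0.0775530 eV.
Eᵢ/kT = 0, 3.53307.
Z = Σ e^(−Eᵢ/kT) = e^(−0) + e^(−3.53307) = 1.00000 + 0.0292151 = 1.02922.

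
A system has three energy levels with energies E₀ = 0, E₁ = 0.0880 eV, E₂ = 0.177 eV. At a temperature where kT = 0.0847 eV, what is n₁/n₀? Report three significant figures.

n₁/n₀ = exp[−(E₁−E₀)/kT] = exp(−(0.0880 eV)/(0.0847 eV)) = exp(-1.0390) = 0.354.

0.354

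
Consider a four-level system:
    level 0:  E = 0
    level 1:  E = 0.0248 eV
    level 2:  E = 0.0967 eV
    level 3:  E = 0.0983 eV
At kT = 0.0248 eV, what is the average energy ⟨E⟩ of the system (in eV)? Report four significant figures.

0.009203 eV

Eᵢ/kT = 0, 1.00000, 3.89919, 3.96371.
Z = Σ e^(−Eᵢ/kT) = e^(−0) + e^(−1.00000) + e^(−3.89919) + e^(−3.96371) = 1.00000 + 0.367879 + 0.0202583 + 0.0189925 = 1.40713.
⟨E⟩ = Σ Eᵢ e^(−Eᵢ/kT) / Z = (0·1.00000 + 0.0248·0.367879 + 0.0967·0.0202583 + 0.0983·0.0189925) / 1.40713 = 0.009203 eV.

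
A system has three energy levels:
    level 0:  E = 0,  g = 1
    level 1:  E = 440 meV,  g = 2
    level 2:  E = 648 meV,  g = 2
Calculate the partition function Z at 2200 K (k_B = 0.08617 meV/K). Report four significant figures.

k_BT = 0.08617 × 2200 K = 189.574 meV.
Eᵢ/kT = 0, 2.32099, 3.41819.
Z = Σ gᵢe^(−Eᵢ/kT) = 1·e^(−0) + 2·e^(−2.32099) + 2·e^(−3.41819) = 1.00000 + 0.196353 + 0.0655434 = 1.26190.

Z = 1.262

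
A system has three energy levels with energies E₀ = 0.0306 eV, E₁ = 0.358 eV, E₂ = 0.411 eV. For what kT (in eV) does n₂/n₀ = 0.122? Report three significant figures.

0.181 eV

n₂/n₀ = exp[−(E₂−E₀)/kT] = 0.122.
⇒ (E₂−E₀)/kT = ln(1/0.122) = ln(8.1967) = 2.1037.
kT = 0.3804 eV / 2.1037 = 0.181 eV.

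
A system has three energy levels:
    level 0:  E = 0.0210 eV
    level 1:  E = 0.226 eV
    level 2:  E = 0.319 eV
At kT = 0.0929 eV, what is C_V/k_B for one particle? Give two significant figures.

Eᵢ/kT = 0.2260, 2.433, 3.434.
Z = Σ e^(−Eᵢ/kT) = e^(−0.2260) + e^(−2.433) + e^(−3.434) = 0.7977 + 0.08777 + 0.03226 = 0.9177.
⟨E⟩ = 0.05108 eV, ⟨E²⟩ = 0.008846 eV².
C_V/k_B = (⟨E²⟩ − ⟨E⟩²)/(kT)² = (0.008846 − 0.002609)/0.008630 = 0.72.

0.72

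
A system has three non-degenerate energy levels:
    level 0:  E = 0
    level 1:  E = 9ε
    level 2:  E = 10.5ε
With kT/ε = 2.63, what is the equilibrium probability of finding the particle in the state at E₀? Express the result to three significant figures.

Eᵢ/kT = 0, 3.4221, 3.9924.
Z = Σ e^(−Eᵢ/kT) = e^(−0) + e^(−3.4221) + e^(−3.9924) = 1.0000 + 0.032644 + 0.018455 = 1.0511.
P₀ = e^(−E₀/kT) / Z = 1.0000/1.0511 = 0.951.

0.951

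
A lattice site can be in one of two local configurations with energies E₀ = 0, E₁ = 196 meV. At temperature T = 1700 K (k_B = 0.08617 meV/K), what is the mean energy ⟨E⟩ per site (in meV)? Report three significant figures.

k_BT = 0.08617 × 1700 K = 146.49 meV.
Eᵢ/kT = 0, 1.3380.
Z = Σ e^(−Eᵢ/kT) = e^(−0) + e^(−1.3380) = 1.0000 + 0.26237 = 1.2624.
⟨E⟩ = Σ Eᵢ e^(−Eᵢ/kT) / Z = (0·1.0000 + 196·0.26237) / 1.2624 = 40.7 meV.

40.7 meV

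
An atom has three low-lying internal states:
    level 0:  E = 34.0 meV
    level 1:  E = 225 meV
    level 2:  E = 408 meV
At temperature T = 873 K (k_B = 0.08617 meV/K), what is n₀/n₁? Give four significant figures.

k_BT = 0.08617 × 873 K = 75.2264 meV.
n₀/n₁ = exp[−(E₀−E₁)/kT] = exp(−(-191.0 meV)/(75.2264 meV)) = exp(2.53900) = 12.67.

12.67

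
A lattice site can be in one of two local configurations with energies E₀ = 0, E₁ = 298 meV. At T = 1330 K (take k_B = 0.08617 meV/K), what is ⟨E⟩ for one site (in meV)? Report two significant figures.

21 meV

k_BT = 0.08617 × 1330 K = 114.6 meV.
Eᵢ/kT = 0, 2.600.
Z = Σ e^(−Eᵢ/kT) = e^(−0) + e^(−2.600) = 1.000 + 0.07427 = 1.074.
⟨E⟩ = Σ Eᵢ e^(−Eᵢ/kT) / Z = (0·1.000 + 298·0.07427) / 1.074 = 21 meV.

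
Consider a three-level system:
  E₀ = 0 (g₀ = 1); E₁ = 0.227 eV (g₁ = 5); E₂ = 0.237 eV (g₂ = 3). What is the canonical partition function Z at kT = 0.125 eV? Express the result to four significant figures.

Z = 2.264

Eᵢ/kT = 0, 1.81600, 1.89600.
Z = Σ gᵢe^(−Eᵢ/kT) = 1·e^(−0) + 5·e^(−1.81600) + 3·e^(−1.89600) = 1.00000 + 0.813376 + 0.450504 = 2.26388.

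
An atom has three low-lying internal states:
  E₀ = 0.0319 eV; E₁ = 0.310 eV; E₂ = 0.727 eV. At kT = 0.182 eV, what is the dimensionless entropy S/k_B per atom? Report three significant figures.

0.549

Eᵢ/kT = 0.17527, 1.7033, 3.9945.
Z = Σ e^(−Eᵢ/kT) = e^(−0.17527) + e^(−1.7033) + e^(−3.9945) = 0.83923 + 0.18208 + 0.018417 = 1.0397.
⟨E⟩ = Σ EᵢPᵢ = 0.092917 eV.
S/k_B = ln Z + ⟨E⟩/kT = ln(1.0397) + 0.092917/0.182 = 0.038932 + 0.51053 = 0.549.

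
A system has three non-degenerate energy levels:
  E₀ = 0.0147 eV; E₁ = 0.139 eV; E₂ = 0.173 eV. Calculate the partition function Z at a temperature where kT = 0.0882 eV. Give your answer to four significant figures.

Eᵢ/kT = 0.166667, 1.57596, 1.96145.
Z = Σ e^(−Eᵢ/kT) = e^(−0.166667) + e^(−1.57596) + e^(−1.96145) = 0.846481 + 0.206809 + 0.140654 = 1.19394.

Z = 1.194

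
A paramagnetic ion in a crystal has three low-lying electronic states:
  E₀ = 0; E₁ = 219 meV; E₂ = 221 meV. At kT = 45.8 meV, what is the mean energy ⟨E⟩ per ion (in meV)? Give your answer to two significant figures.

Eᵢ/kT = 0, 4.782, 4.825.
Z = Σ e^(−Eᵢ/kT) = e^(−0) + e^(−4.782) + e^(−4.825) = 1.000 + 0.008379 + 0.008027 = 1.016.
⟨E⟩ = Σ Eᵢ e^(−Eᵢ/kT) / Z = (0·1.000 + 219·0.008379 + 221·0.008027) / 1.016 = 3.6 meV.

3.6 meV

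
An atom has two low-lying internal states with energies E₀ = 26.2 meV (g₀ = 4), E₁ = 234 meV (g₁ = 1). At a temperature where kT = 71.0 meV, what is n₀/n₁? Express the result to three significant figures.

74.7

n₀/n₁ = (g₀/g₁) exp[−(E₀−E₁)/kT] = (4/1) × exp(−(-207.8 meV)/(71.0 meV)) = (4/1) × exp(2.9268) = 74.7.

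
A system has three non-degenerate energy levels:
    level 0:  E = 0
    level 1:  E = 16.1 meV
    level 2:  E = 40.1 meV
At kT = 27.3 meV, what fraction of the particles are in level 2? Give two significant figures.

Eᵢ/kT = 0, 0.5897, 1.469.
Z = Σ e^(−Eᵢ/kT) = e^(−0) + e^(−0.5897) + e^(−1.469) = 1.000 + 0.5545 + 0.2302 = 1.785.
P₂ = e^(−E₂/kT) / Z = 0.2302/1.785 = 0.13.

0.13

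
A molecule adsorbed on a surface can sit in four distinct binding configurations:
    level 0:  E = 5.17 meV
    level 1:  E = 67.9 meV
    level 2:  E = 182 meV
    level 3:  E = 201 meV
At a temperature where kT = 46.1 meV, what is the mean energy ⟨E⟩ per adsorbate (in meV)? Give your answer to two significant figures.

Eᵢ/kT = 0.1121, 1.473, 3.948, 4.360.
Z = Σ e^(−Eᵢ/kT) = e^(−0.1121) + e^(−1.473) + e^(−3.948) + e^(−4.360) = 0.8940 + 0.2292 + 0.01929 + 0.01278 = 1.155.
⟨E⟩ = Σ Eᵢ e^(−Eᵢ/kT) / Z = (5.17·0.8940 + 67.9·0.2292 + 182·0.01929 + 201·0.01278) / 1.155 = 23 meV.

23 meV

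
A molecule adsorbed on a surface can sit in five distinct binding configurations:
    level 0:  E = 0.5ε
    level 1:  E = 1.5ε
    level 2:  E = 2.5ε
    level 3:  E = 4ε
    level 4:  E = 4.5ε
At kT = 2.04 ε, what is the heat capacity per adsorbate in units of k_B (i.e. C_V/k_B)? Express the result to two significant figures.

Eᵢ/kT = 0.2451, 0.7353, 1.225, 1.961, 2.206.
Z = Σ e^(−Eᵢ/kT) = e^(−0.2451) + e^(−0.7353) + e^(−1.225) + e^(−1.961) + e^(−2.206) = 0.7826 + 0.4794 + 0.2938 + 0.1407 + 0.1101 = 1.807.
⟨E⟩ = 1.607 ε, ⟨E²⟩ = 4.201 ε².
C_V/k_B = (⟨E²⟩ − ⟨E⟩²)/(kT)² = (4.201 − 2.582)/4.162 = 0.39.

0.39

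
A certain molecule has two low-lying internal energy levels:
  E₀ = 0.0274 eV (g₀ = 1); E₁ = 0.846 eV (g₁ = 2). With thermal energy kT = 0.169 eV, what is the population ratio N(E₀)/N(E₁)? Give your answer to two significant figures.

n₀/n₁ = (g₀/g₁) exp[−(E₀−E₁)/kT] = (1/2) × exp(−(-0.8186 eV)/(0.169 eV)) = (1/2) × exp(4.844) = 63.

63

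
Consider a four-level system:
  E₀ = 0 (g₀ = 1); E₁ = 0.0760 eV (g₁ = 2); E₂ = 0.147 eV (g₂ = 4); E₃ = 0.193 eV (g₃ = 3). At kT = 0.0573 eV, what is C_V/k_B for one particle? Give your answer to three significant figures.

1.23

Eᵢ/kT = 0, 1.3264, 2.5654, 3.3682.
Z = Σ gᵢe^(−Eᵢ/kT) = 1·e^(−0) + 2·e^(−1.3264) + 4·e^(−2.5654) + 3·e^(−3.3682) = 1.0000 + 0.53086 + 0.30755 + 0.10335 = 1.9418.
⟨E⟩ = 0.054332 eV, ⟨E²⟩ = 0.0069841 eV².
C_V/k_B = (⟨E²⟩ − ⟨E⟩²)/(kT)² = (0.0069841 − 0.0029520)/0.0032833 = 1.23.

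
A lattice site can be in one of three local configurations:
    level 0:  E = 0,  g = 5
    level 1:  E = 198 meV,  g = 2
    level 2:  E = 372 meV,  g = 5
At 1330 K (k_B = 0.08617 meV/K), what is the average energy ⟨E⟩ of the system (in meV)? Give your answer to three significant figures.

25.7 meV

k_BT = 0.08617 × 1330 K = 114.61 meV.
Eᵢ/kT = 0, 1.7276, 3.2458.
Z = Σ gᵢe^(−Eᵢ/kT) = 5·e^(−0) + 2·e^(−1.7276) + 5·e^(−3.2458) = 5.0000 + 0.35542 + 0.19469 = 5.5501.
⟨E⟩ = Σ Eᵢ gᵢe^(−Eᵢ/kT) / Z = (0·5.0000 + 198·0.35542 + 372·0.19469) / 5.5501 = 25.7 meV.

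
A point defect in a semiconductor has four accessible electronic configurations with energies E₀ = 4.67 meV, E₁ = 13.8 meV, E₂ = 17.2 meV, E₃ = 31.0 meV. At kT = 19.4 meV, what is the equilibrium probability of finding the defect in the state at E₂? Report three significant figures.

0.218

Eᵢ/kT = 0.24072, 0.71134, 0.88660, 1.5979.
Z = Σ e^(−Eᵢ/kT) = e^(−0.24072) + e^(−0.71134) + e^(−0.88660) + e^(−1.5979) = 0.78606 + 0.49099 + 0.41205 + 0.20232 = 1.8914.
P₂ = e^(−E₂/kT) / Z = 0.41205/1.8914 = 0.218.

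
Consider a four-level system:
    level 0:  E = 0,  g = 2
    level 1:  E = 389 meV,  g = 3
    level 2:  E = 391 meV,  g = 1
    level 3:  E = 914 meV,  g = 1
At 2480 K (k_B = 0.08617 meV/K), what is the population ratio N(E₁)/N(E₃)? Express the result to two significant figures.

35

k_BT = 0.08617 × 2480 K = 213.7 meV.
n₁/n₃ = (g₁/g₃) exp[−(E₁−E₃)/kT] = (3/1) × exp(−(-525 meV)/(213.7 meV)) = (3/1) × exp(2.457) = 35.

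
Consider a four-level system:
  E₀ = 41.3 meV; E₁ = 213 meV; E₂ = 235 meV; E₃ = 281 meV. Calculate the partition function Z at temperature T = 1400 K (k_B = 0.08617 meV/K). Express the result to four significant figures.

Z = 1.121

k_BT = 0.08617 × 1400 K = 120.638 meV.
Eᵢ/kT = 0.342347, 1.76561, 1.94798, 2.32928.
Z = Σ e^(−Eᵢ/kT) = e^(−0.342347) + e^(−1.76561) + e^(−1.94798) + e^(−2.32928) = 0.710102 + 0.171082 + 0.142562 + 0.0973658 = 1.12111.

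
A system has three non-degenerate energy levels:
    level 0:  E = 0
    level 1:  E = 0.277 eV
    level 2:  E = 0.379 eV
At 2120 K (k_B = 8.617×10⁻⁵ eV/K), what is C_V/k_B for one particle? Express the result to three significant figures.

k_BT = 8.617×10⁻⁵ × 2120 K = 0.18268 eV.
Eᵢ/kT = 0, 1.5163, 2.0747.
Z = Σ e^(−Eᵢ/kT) = e^(−0) + e^(−1.5163) + e^(−2.0747) = 1.0000 + 0.21952 + 0.12559 = 1.3451.
⟨E⟩ = 0.080593 eV, ⟨E²⟩ = 0.025934 eV².
C_V/k_B = (⟨E²⟩ − ⟨E⟩²)/(kT)² = (0.025934 − 0.0064952)/0.033372 = 0.582.

0.582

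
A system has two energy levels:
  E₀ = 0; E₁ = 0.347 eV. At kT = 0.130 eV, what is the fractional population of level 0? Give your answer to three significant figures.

0.935

Eᵢ/kT = 0, 2.6692.
Z = Σ e^(−Eᵢ/kT) = e^(−0) + e^(−2.6692) = 1.0000 + 0.069308 = 1.0693.
P₀ = e^(−E₀/kT) / Z = 1.0000/1.0693 = 0.935.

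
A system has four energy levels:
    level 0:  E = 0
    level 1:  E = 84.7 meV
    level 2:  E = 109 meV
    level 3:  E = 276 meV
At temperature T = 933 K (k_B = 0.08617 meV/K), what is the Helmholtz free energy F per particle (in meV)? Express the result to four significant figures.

k_BT = 0.08617 × 933 K = 80.3966 meV.
Eᵢ/kT = 0, 1.05353, 1.35578, 3.43298.
Z = Σ e^(−Eᵢ/kT) = e^(−0) + e^(−1.05353) + e^(−1.35578) + e^(−3.43298) = 1.00000 + 0.348705 + 0.257746 + 0.0322906 = 1.63874.
F = −kT ln Z = −80.3966 × ln(1.63874) = −80.3966 × 0.493928 = -39.71 meV.

-39.71 meV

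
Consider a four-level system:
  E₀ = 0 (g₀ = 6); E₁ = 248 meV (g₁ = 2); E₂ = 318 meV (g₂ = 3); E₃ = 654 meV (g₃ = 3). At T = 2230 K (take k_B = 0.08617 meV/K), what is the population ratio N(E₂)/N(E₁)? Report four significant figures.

1.042

k_BT = 0.08617 × 2230 K = 192.159 meV.
n₂/n₁ = (g₂/g₁) exp[−(E₂−E₁)/kT] = (3/2) × exp(−(70 meV)/(192.159 meV)) = (3/2) × exp(-0.364282) = 1.042.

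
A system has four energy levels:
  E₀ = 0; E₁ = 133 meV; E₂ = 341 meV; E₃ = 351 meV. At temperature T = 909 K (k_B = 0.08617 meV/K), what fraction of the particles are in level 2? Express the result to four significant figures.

k_BT = 0.08617 × 909 K = 78.3285 meV.
Eᵢ/kT = 0, 1.69798, 4.35346, 4.48113.
Z = Σ e^(−Eᵢ/kT) = e^(−0) + e^(−1.69798) + e^(−4.35346) + e^(−4.48113) = 1.00000 + 0.183053 + 0.0128622 + 0.0113206 = 1.20724.
P₂ = e^(−E₂/kT) / Z = 0.0128622/1.20724 = 0.01065.

0.01065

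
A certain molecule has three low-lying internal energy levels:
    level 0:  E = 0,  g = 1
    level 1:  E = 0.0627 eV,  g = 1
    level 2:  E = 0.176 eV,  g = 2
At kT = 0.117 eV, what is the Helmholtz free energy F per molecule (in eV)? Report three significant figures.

Eᵢ/kT = 0, 0.53590, 1.5043.
Z = Σ gᵢe^(−Eᵢ/kT) = 1·e^(−0) + 1·e^(−0.53590) + 2·e^(−1.5043) = 1.0000 + 0.58514 + 0.44435 = 2.0295.
F = −kT ln Z = −0.117 × ln(2.0295) = −0.117 × 0.70779 = -0.0828 eV.

-0.0828 eV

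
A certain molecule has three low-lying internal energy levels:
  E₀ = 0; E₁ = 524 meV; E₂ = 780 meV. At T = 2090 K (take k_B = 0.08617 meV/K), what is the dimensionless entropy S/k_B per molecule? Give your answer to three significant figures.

0.267

k_BT = 0.08617 × 2090 K = 180.10 meV.
Eᵢ/kT = 0, 2.9095, 4.3309.
Z = Σ e^(−Eᵢ/kT) = e^(−0) + e^(−2.9095) + e^(−4.3309) = 1.0000 + 0.054503 + 0.013156 = 1.0677.
⟨E⟩ = Σ EᵢPᵢ = 36.360 meV.
S/k_B = ln Z + ⟨E⟩/kT = ln(1.0677) + 36.360/180.10 = 0.065507 + 0.20189 = 0.267.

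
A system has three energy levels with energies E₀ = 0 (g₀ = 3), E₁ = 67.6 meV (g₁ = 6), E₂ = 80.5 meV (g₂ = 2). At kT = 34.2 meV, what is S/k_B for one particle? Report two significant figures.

1.9

Eᵢ/kT = 0, 1.977, 2.354.
Z = Σ gᵢe^(−Eᵢ/kT) = 3·e^(−0) + 6·e^(−1.977) + 2·e^(−2.354) = 3.000 + 0.8309 + 0.1900 = 4.021.
⟨E⟩ = Σ EᵢPᵢ = 17.77 meV.
S/k_B = ln Z + ⟨E⟩/kT = ln(4.021) + 17.77/34.2 = 1.392 + 0.5196 = 1.9.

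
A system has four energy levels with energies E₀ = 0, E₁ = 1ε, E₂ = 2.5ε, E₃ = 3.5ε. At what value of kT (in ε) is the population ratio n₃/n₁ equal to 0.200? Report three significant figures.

n₃/n₁ = exp[−(E₃−E₁)/kT] = 0.200.
⇒ (E₃−E₁)/kT = ln(1/0.200) = ln(5.0000) = 1.6094.
kT = 2.5ε / 1.6094 = 1.55 ε.

1.55 ε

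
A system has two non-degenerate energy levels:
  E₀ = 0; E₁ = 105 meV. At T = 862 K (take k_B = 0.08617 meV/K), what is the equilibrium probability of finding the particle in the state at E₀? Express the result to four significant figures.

0.8043

k_BT = 0.08617 × 862 K = 74.2785 meV.
Eᵢ/kT = 0, 1.41360.
Z = Σ e^(−Eᵢ/kT) = e^(−0) + e^(−1.41360) = 1.00000 + 0.243266 = 1.24327.
P₀ = e^(−E₀/kT) / Z = 1.00000/1.24327 = 0.8043.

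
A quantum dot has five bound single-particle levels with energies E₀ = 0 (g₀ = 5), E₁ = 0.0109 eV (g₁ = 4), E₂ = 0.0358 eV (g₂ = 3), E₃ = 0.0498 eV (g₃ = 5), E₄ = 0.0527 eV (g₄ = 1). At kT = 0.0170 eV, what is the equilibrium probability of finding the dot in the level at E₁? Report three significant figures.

Eᵢ/kT = 0, 0.64118, 2.1059, 2.9294, 3.1000.
Z = Σ gᵢe^(−Eᵢ/kT) = 5·e^(−0) + 4·e^(−0.64118) + 3·e^(−2.1059) + 5·e^(−2.9294) + 1·e^(−3.1000) = 5.0000 + 2.1067 + 0.36521 + 0.26715 + 0.045049 = 7.7841.
P₁ = g₁ e^(−E₁/kT) / Z = 2.1067/7.7841 = 0.271.

0.271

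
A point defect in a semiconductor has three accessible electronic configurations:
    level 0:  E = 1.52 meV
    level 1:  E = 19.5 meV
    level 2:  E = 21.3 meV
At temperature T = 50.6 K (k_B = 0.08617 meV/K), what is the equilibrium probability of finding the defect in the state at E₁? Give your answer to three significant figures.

0.0158

k_BT = 0.08617 × 50.6 K = 4.3602 meV.
Eᵢ/kT = 0.34861, 4.4723, 4.8851.
Z = Σ e^(−Eᵢ/kT) = e^(−0.34861) + e^(−4.4723) + e^(−4.8851) = 0.70567 + 0.011421 + 0.0075584 = 0.72465.
P₁ = e^(−E₁/kT) / Z = 0.011421/0.72465 = 0.0158.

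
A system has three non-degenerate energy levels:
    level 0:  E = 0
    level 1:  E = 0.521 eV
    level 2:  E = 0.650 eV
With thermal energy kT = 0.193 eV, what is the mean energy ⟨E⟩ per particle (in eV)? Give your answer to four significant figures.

0.05213 eV

Eᵢ/kT = 0, 2.69948, 3.36788.
Z = Σ e^(−Eᵢ/kT) = e^(−0) + e^(−2.69948) + e^(−3.36788) = 1.00000 + 0.0672405 + 0.0344626 = 1.10170.
⟨E⟩ = Σ Eᵢ e^(−Eᵢ/kT) / Z = (0·1.00000 + 0.521·0.0672405 + 0.650·0.0344626) / 1.10170 = 0.05213 eV.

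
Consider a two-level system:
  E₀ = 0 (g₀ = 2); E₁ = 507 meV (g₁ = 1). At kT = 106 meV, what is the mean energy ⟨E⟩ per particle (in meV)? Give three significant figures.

2.11 meV

Eᵢ/kT = 0, 4.7830.
Z = Σ gᵢe^(−Eᵢ/kT) = 2·e^(−0) + 1·e^(−4.7830) = 2.0000 + 0.0083708 = 2.0084.
⟨E⟩ = Σ Eᵢ gᵢe^(−Eᵢ/kT) / Z = (0·2.0000 + 507·0.0083708) / 2.0084 = 2.11 meV.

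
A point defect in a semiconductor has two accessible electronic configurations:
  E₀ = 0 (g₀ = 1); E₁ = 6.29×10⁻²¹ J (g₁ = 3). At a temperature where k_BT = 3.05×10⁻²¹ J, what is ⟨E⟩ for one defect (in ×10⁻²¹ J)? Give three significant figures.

Eᵢ/kT = 0, 2.0623.
Z = Σ gᵢe^(−Eᵢ/kT) = 1·e^(−0) + 3·e^(−2.0623) = 1.0000 + 0.38148 = 1.3815.
⟨E⟩ = Σ Eᵢ gᵢe^(−Eᵢ/kT) / Z = (0·1.0000 + 6.29·0.38148) / 1.3815 = 1.74 ×10⁻²¹ J.

1.74 ×10⁻²¹ J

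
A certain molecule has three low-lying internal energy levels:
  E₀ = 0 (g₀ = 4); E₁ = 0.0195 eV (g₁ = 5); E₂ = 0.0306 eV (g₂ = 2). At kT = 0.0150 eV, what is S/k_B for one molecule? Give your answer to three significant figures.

Eᵢ/kT = 0, 1.3000, 2.0400.
Z = Σ gᵢe^(−Eᵢ/kT) = 4·e^(−0) + 5·e^(−1.3000) + 2·e^(−2.0400) = 4.0000 + 1.3627 + 0.26006 = 5.6228.
⟨E⟩ = Σ EᵢPᵢ = 0.0061412 eV.
S/k_B = ln Z + ⟨E⟩/kT = ln(5.6228) + 0.0061412/0.0150 = 1.7268 + 0.40941 = 2.14.

2.14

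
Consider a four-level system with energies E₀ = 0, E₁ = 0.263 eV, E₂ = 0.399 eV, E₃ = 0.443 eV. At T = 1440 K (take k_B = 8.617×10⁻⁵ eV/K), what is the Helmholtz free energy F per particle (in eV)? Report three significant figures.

-0.0214 eV

k_BT = 8.617×10⁻⁵ × 1440 K = 0.12408 eV.
Eᵢ/kT = 0, 2.1196, 3.2157, 3.5703.
Z = Σ e^(−Eᵢ/kT) = e^(−0) + e^(−2.1196) + e^(−3.2157) + e^(−3.5703) = 1.0000 + 0.12008 + 0.040127 + 0.028147 = 1.1884.
F = −kT ln Z = −0.12408 × ln(1.1884) = −0.12408 × 0.17261 = -0.0214 eV.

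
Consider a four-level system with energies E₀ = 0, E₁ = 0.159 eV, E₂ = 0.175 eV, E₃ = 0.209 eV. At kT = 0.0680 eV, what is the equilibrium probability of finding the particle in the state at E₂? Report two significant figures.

Eᵢ/kT = 0, 2.338, 2.574, 3.074.
Z = Σ e^(−Eᵢ/kT) = e^(−0) + e^(−2.338) + e^(−2.574) + e^(−3.074) = 1.000 + 0.09652 + 0.07623 + 0.04624 = 1.219.
P₂ = e^(−E₂/kT) / Z = 0.07623/1.219 = 0.063.

0.063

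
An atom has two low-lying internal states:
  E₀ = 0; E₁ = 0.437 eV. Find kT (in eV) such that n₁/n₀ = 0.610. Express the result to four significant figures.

n₁/n₀ = exp[−(E₁−E₀)/kT] = 0.610.
⇒ (E₁−E₀)/kT = ln(1/0.610) = ln(1.63934) = 0.494294.
kT = 0.437 eV / 0.494294 = 0.8841 eV.

0.8841 eV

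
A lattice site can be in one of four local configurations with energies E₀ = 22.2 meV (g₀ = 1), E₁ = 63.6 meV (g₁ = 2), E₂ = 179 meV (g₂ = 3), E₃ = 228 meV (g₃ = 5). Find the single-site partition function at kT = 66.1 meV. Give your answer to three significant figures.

Eᵢ/kT = 0.33585, 0.96218, 2.7080, 3.4493.
Z = Σ gᵢe^(−Eᵢ/kT) = 1·e^(−0.33585) + 2·e^(−0.96218) + 3·e^(−2.7080) + 5·e^(−3.4493) = 0.71473 + 0.76412 + 0.20001 + 0.15884 = 1.8377.

Z = 1.84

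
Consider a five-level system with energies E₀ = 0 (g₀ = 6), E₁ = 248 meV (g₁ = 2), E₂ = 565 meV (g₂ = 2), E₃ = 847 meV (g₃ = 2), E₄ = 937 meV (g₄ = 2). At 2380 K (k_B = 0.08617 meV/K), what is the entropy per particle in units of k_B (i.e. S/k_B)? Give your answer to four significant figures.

k_BT = 0.08617 × 2380 K = 205.085 meV.
Eᵢ/kT = 0, 1.20925, 2.75496, 4.12999, 4.56884.
Z = Σ gᵢe^(−Eᵢ/kT) = 6·e^(−0) + 2·e^(−1.20925) + 2·e^(−2.75496) + 2·e^(−4.12999) + 2·e^(−4.56884) = 6.00000 + 0.596842 + 0.127223 + 0.0321661 + 0.0207400 = 6.77697.
⟨E⟩ = Σ EᵢPᵢ = 39.3356 meV.
S/k_B = ln Z + ⟨E⟩/kT = ln(6.77697) + 39.3356/205.085 = 1.91353 + 0.191801 = 2.105.

2.105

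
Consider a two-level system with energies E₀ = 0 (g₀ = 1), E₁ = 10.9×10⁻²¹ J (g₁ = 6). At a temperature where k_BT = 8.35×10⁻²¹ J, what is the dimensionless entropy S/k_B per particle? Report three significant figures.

1.77

Eᵢ/kT = 0, 1.3054.
Z = Σ gᵢe^(−Eᵢ/kT) = 1·e^(−0) + 6·e^(−1.3054) = 1.0000 + 1.6264 = 2.6264.
⟨E⟩ = Σ EᵢPᵢ = 6.7498 ×10⁻²¹ J.
S/k_B = ln Z + ⟨E⟩/kT = ln(2.6264) + 6.7498/8.35 = 0.96561 + 0.80836 = 1.77.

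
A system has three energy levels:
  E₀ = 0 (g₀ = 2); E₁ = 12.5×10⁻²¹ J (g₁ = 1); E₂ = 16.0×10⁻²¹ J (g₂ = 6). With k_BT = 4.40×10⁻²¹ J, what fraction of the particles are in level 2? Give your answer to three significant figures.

0.0713

Eᵢ/kT = 0, 2.8409, 3.6364.
Z = Σ gᵢe^(−Eᵢ/kT) = 2·e^(−0) + 1·e^(−2.8409) + 6·e^(−3.6364) = 2.0000 + 0.058373 + 0.15808 = 2.2165.
P₂ = g₂ e^(−E₂/kT) / Z = 0.15808/2.2165 = 0.0713.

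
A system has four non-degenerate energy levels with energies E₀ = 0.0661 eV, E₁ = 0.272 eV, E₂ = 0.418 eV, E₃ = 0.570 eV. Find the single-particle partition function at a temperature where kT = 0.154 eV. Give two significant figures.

Z = 0.91

Eᵢ/kT = 0.4292, 1.766, 2.714, 3.701.
Z = Σ e^(−Eᵢ/kT) = e^(−0.4292) + e^(−1.766) + e^(−2.714) + e^(−3.701) = 0.6510 + 0.1710 + 0.06627 + 0.02470 = 0.9130.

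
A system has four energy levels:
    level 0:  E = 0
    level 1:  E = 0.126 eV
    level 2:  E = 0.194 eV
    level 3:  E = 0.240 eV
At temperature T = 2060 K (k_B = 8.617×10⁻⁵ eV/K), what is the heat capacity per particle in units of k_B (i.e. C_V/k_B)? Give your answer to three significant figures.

0.277

k_BT = 8.617×10⁻⁵ × 2060 K = 0.17751 eV.
Eᵢ/kT = 0, 0.70982, 1.0929, 1.3520.
Z = Σ e^(−Eᵢ/kT) = e^(−0) + e^(−0.70982) + e^(−1.0929) + e^(−1.3520) = 1.0000 + 0.49173 + 0.33524 + 0.25872 = 2.0857.
⟨E⟩ = 0.090659 eV, ⟨E²⟩ = 0.016937 eV².
C_V/k_B = (⟨E²⟩ − ⟨E⟩²)/(kT)² = (0.016937 − 0.0082191)/0.031510 = 0.277.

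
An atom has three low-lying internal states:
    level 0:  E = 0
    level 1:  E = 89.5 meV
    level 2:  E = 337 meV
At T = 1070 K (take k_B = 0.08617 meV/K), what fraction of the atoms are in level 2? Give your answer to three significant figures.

k_BT = 0.08617 × 1070 K = 92.202 meV.
Eᵢ/kT = 0, 0.97069, 3.6550.
Z = Σ e^(−Eᵢ/kT) = e^(−0) + e^(−0.97069) + e^(−3.6550) = 1.0000 + 0.37882 + 0.025861 = 1.4047.
P₂ = e^(−E₂/kT) / Z = 0.025861/1.4047 = 0.0184.

0.0184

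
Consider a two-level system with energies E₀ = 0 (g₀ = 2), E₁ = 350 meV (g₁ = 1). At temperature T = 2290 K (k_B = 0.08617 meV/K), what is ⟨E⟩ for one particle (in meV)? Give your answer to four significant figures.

27.38 meV

k_BT = 0.08617 × 2290 K = 197.329 meV.
Eᵢ/kT = 0, 1.77369.
Z = Σ gᵢe^(−Eᵢ/kT) = 2·e^(−0) + 1·e^(−1.77369) = 2.00000 + 0.169706 = 2.16971.
⟨E⟩ = Σ Eᵢ gᵢe^(−Eᵢ/kT) / Z = (0·2.00000 + 350·0.169706) / 2.16971 = 27.38 meV.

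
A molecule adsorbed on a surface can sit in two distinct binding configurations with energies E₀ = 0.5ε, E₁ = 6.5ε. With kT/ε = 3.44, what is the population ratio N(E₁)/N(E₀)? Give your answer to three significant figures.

0.175

n₁/n₀ = exp[−(E₁−E₀)/kT] = exp(−(6.0ε)/(3.44ε)) = exp(-1.7442) = 0.175.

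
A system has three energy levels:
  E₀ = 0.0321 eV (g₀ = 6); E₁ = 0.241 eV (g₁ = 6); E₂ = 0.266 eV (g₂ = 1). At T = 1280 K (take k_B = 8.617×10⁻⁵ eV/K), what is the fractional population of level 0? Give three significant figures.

k_BT = 8.617×10⁻⁵ × 1280 K = 0.11030 eV.
Eᵢ/kT = 0.29102, 2.1850, 2.4116.
Z = Σ gᵢe^(−Eᵢ/kT) = 6·e^(−0.29102) + 6·e^(−2.1850) + 1·e^(−2.4116) = 4.4850 + 0.67487 + 0.089672 = 5.2495.
P₀ = g₀ e^(−E₀/kT) / Z = 4.4850/5.2495 = 0.854.

0.854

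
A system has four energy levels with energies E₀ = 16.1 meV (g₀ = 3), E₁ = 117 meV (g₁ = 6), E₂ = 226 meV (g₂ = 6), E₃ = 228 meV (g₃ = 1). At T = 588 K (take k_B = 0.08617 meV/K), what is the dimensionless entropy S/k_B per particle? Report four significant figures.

k_BT = 0.08617 × 588 K = 50.6680 meV.
Eᵢ/kT = 0.317755, 2.30915, 4.46041, 4.49988.
Z = Σ gᵢe^(−Eᵢ/kT) = 3·e^(−0.317755) + 6·e^(−2.30915) + 6·e^(−4.46041) + 1·e^(−4.49988) = 2.18334 + 0.596074 + 0.0693457 + 0.0111103 = 2.85987.
⟨E⟩ = Σ EᵢPᵢ = 43.0431 meV.
S/k_B = ln Z + ⟨E⟩/kT = ln(2.85987) + 43.0431/50.6680 = 1.05078 + 0.849513 = 1.900.

1.900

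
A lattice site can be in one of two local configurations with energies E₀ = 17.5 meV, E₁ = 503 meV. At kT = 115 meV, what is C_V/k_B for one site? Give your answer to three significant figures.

0.254

Eᵢ/kT = 0.15217, 4.3739.
Z = Σ e^(−Eᵢ/kT) = e^(−0.15217) + e^(−4.3739) = 0.85884 + 0.012602 = 0.87144.
⟨E⟩ = 24.521 meV, ⟨E²⟩ = 3960.6 meV².
C_V/k_B = (⟨E²⟩ − ⟨E⟩²)/(kT)² = (3960.6 − 601.28)/13225 = 0.254.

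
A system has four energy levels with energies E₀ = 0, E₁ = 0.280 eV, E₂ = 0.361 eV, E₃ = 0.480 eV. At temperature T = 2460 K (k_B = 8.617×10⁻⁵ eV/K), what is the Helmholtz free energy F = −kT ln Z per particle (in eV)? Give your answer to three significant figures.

k_BT = 8.617×10⁻⁵ × 2460 K = 0.21198 eV.
Eᵢ/kT = 0, 1.3209, 1.7030, 2.2644.
Z = Σ e^(−Eᵢ/kT) = e^(−0) + e^(−1.3209) + e^(−1.7030) + e^(−2.2644) = 1.0000 + 0.26689 + 0.18214 + 0.10389 = 1.5529.
F = −kT ln Z = −0.21198 × ln(1.5529) = −0.21198 × 0.44012 = -0.0933 eV.

-0.0933 eV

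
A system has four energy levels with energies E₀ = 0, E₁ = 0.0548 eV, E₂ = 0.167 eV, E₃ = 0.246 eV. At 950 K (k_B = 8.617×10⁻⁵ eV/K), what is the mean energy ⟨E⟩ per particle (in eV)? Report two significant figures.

0.037 eV

k_BT = 8.617×10⁻⁵ × 950 K = 0.08186 eV.
Eᵢ/kT = 0, 0.6694, 2.040, 3.005.
Z = Σ e^(−Eᵢ/kT) = e^(−0) + e^(−0.6694) + e^(−2.040) + e^(−3.005) = 1.000 + 0.5120 + 0.1300 + 0.04954 = 1.692.
⟨E⟩ = Σ Eᵢ e^(−Eᵢ/kT) / Z = (0·1.000 + 0.0548·0.5120 + 0.167·0.1300 + 0.246·0.04954) / 1.692 = 0.037 eV.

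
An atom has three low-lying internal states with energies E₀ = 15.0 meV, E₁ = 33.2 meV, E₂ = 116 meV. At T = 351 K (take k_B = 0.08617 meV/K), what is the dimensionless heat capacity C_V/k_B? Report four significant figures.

k_BT = 0.08617 × 351 K = 30.2457 meV.
Eᵢ/kT = 0.495938, 1.09768, 3.83526.
Z = Σ e^(−Eᵢ/kT) = e^(−0.495938) + e^(−1.09768) + e^(−3.83526) = 0.608999 + 0.333644 + 0.0215957 = 0.964239.
⟨E⟩ = 23.5596 meV, ⟨E²⟩ = 824.870 meV².
C_V/k_B = (⟨E²⟩ − ⟨E⟩²)/(kT)² = (824.870 − 555.055)/914.802 = 0.2949.

0.2949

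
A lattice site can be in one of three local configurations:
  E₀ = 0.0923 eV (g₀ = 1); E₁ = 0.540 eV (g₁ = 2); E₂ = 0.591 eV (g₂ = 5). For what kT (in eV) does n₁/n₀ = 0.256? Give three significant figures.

0.218 eV

n₁/n₀ = (g₁/g₀) exp[−(E₁−E₀)/kT] = 0.256.
⇒ (E₁−E₀)/kT = ln((2/1)/0.256) = ln(7.8125) = 2.0557.
kT = 0.4477 eV / 2.0557 = 0.218 eV.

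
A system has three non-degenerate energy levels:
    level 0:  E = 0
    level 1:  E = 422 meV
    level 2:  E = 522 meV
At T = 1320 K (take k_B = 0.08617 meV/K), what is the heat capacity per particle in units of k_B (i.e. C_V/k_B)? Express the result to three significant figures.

0.515

k_BT = 0.08617 × 1320 K = 113.74 meV.
Eᵢ/kT = 0, 3.7102, 4.5894.
Z = Σ e^(−Eᵢ/kT) = e^(−0) + e^(−3.7102) + e^(−4.5894) = 1.0000 + 0.024473 + 0.010159 = 1.0346.
⟨E⟩ = 15.108 meV, ⟨E²⟩ = 6888.1 meV².
C_V/k_B = (⟨E²⟩ − ⟨E⟩²)/(kT)² = (6888.1 − 228.25)/12937 = 0.515.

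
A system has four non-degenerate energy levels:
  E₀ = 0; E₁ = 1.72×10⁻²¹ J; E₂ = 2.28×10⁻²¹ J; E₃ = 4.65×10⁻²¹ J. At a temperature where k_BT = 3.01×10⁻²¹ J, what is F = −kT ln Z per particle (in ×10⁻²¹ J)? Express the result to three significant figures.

Eᵢ/kT = 0, 0.57143, 0.75748, 1.5449.
Z = Σ e^(−Eᵢ/kT) = e^(−0) + e^(−0.57143) + e^(−0.75748) + e^(−1.5449) = 1.0000 + 0.56472 + 0.46885 + 0.21333 = 2.2469.
F = −kT ln Z = −3.01 × ln(2.2469) = −3.01 × 0.80955 = -2.44 ×10⁻²¹ J.

-2.44 ×10⁻²¹ J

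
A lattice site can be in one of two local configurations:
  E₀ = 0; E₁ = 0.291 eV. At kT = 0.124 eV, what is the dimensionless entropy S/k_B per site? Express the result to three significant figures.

Eᵢ/kT = 0, 2.3468.
Z = Σ e^(−Eᵢ/kT) = e^(−0) + e^(−2.3468) = 1.0000 + 0.095675 = 1.0957.
⟨E⟩ = Σ EᵢPᵢ = 0.025410 eV.
S/k_B = ln Z + ⟨E⟩/kT = ln(1.0957) + 0.025410/0.124 = 0.091393 + 0.20492 = 0.296.

0.296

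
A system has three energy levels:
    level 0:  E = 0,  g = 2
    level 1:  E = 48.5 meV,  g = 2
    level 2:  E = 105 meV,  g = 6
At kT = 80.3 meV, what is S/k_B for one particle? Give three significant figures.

Eᵢ/kT = 0, 0.60399, 1.3076.
Z = Σ gᵢe^(−Eᵢ/kT) = 2·e^(−0) + 2·e^(−0.60399) + 6·e^(−1.3076) = 2.0000 + 1.0933 + 1.6228 = 4.7161.
⟨E⟩ = Σ EᵢPᵢ = 47.374 meV.
S/k_B = ln Z + ⟨E⟩/kT = ln(4.7161) + 47.374/80.3 = 1.5510 + 0.58996 = 2.14.

2.14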